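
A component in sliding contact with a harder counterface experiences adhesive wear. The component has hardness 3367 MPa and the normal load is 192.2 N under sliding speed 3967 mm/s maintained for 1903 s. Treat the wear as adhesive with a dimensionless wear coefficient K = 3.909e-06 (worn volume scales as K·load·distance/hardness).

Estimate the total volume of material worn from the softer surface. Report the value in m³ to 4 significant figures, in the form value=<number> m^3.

value=1.685e-09 m^3

Intermediates appear rounded, and the algebra keeps full precision, and a single final rounding: 4 significant figures.
Convert: Sliding speed v = 3967 mm/s = 3.967 m/s. Total distance L = v·t = 3.967 m/s × 1903 s = 7549 m.
Convert: Hardness H = 3367 MPa = 3.367e+09 Pa.
Working in SI base units: W = 192.2 N, H = 3.367e+09 Pa, K = 3.909e-06.
Worn volume V = K·W·L/H = 3.909e-06 · 192.2 · 7549 / 3.367e+09 = 1.685e-09 m³.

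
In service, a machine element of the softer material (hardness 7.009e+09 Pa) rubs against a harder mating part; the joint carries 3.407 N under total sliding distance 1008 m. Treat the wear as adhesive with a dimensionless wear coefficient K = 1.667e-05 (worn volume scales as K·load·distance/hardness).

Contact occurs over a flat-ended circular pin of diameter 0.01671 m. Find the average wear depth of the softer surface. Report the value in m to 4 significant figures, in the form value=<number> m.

value=3.725e-08 m

Every step keeps full float precision, and intermediate values are displayed rounded — rounded just once to four significant digits.
Convert: Contact area A = π·d²/4 = π·(0.01671 m)²/4 = 2.193e-04 m².
In SI base units: W = 3.407 N, H = 7.009e+09 Pa, K = 1.667e-05.
Volume removed: V = K·W·L/H = 1.667e-05 · 3.407 · 1008 / 7.009e+09 = 8.168e-12 m³.
Depth h = V/A = 8.168e-12 / 2.193e-04 = 3.725e-08 m.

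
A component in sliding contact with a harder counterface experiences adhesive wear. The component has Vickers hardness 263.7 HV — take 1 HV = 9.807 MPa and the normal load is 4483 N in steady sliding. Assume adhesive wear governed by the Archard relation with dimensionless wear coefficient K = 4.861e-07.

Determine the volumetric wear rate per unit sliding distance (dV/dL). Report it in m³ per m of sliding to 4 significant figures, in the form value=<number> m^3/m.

The intermediates appear rounded, and all working math runs at full precision — rounded just once, at four significant figures.
Hardness H = 263.7 HV × 9.807 MPa/HV = 2586 MPa = 2.586e+09 Pa.
Expressed in SI base units: W = 4483 N, H = 2.586e+09 Pa, K = 4.861e-07.
Sliding wear rate dV/dL = K·W/H, so: 4.861e-07 · 4483 / 2.586e+09 = 8.427e-13 m³/m.

value=8.427e-13 m^3/m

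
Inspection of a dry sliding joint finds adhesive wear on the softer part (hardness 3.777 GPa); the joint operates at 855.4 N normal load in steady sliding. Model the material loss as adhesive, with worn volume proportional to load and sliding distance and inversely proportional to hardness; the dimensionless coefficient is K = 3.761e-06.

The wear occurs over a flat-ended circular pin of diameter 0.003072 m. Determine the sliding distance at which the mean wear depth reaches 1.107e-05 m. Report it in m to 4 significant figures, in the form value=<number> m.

value=96.33 m

Every step keeps full precision, and intermediates are displayed rounded — one last rounding: 4 significant figures.
Convert: Hardness H = 3.777 GPa = 3.777e+09 Pa.
Convert: Contact area A = π·d²/4 = π·(0.003072 m)²/4 = 7.412e-06 m².
Working in SI base units: W = 855.4 N, H = 3.777e+09 Pa, K = 3.761e-06.
Limit volume V_lim = h_lim·A = 1.107e-05 · 7.412e-06 = 8.205e-11 m³.
Sliding life L = V_lim·H/(K·W) = 8.205e-11 · 3.777e+09 / (3.761e-06 · 855.4) = 96.33 m.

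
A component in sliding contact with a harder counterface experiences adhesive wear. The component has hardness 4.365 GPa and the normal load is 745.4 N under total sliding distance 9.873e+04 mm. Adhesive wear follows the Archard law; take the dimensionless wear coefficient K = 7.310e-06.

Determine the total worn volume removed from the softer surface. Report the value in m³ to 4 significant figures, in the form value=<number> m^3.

Intermediate values are printed rounded, and every step keeps full precision, and rounded once at the end to 4 significant figures.
Distance L = 9.873e+04 mm = 98.73 m.
Hardness H = 4.365 GPa = 4.365e+09 Pa.
Collected in SI base units: W = 745.4 N, H = 4.365e+09 Pa, K = 7.310e-06.
Archard relation: V = K·W·L/H = 7.310e-06 · 745.4 · 98.73 / 4.365e+09 = 1.232e-10 m³.

value=1.232e-10 m^3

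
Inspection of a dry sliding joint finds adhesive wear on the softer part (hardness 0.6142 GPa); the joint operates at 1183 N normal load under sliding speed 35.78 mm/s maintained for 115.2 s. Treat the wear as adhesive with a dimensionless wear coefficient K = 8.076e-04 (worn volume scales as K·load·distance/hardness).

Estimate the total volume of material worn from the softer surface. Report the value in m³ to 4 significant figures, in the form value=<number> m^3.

Quoted intermediates are rounded. Each operation maintains exact precision — rounded just once: 4 significant digits.
Convert: Sliding speed v = 35.78 mm/s = 0.03578 m/s. Path length L = v·t = 0.03578 m/s × 115.2 s = 4.122 m.
Convert: Hardness H = 0.6142 GPa = 6.142e+08 Pa.
In SI base units, W = 1183 N, H = 6.142e+08 Pa, K = 8.076e-04.
The Archard volume V = K·W·L/H = 8.076e-04 · 1183 · 4.122 / 6.142e+08 = 6.412e-09 m³.

value=6.412e-09 m^3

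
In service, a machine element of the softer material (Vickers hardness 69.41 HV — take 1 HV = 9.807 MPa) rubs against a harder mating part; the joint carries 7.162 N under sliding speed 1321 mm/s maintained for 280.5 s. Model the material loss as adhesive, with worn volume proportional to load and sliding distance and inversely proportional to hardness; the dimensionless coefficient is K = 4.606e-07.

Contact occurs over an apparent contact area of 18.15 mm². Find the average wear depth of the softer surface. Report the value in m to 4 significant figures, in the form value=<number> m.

Intermediates are displayed rounded. The algebra holds full precision — one final rounding, at 4 significant figures.
Sliding speed v = 1321 mm/s = 1.321 m/s. Path length L = v·t = 1.321 m/s × 280.5 s = 370.5 m.
Hardness H = 69.41 HV × 9.807 MPa/HV = 680.7 MPa = 6.807e+08 Pa.
Contact area A = 18.15 mm² = 1.815e-05 m².
In SI base units, W = 7.162 N, H = 6.807e+08 Pa, K = 4.606e-07.
Archard relation: V = K·W·L/H = 4.606e-07 · 7.162 · 370.5 / 6.807e+08 = 1.796e-12 m³.
Average depth h = V/A = 1.796e-12 / 1.815e-05 = 9.894e-08 m.

value=9.894e-08 m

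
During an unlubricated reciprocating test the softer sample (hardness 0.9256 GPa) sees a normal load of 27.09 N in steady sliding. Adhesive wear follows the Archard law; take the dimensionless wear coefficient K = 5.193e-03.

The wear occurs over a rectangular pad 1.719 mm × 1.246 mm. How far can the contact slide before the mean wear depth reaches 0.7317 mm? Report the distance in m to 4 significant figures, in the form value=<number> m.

The algebra keeps full precision; shown intermediates are rounded; a lone final rounding, at four significant figures.
Convert: Hardness H = 0.9256 GPa = 9.256e+08 Pa.
Convert: Pad sides 1.719 mm × 1.246 mm = 0.001719 m × 0.001246 m. Contact area A = 0.001719 m × 0.001246 m = 2.142e-06 m².
Convert: Depth limit h_lim = 0.7317 mm = 7.317e-04 m.
SI base units throughout: W = 27.09 N, H = 9.256e+08 Pa, K = 5.193e-03.
At the depth limit, V_lim = h_lim·A = 7.317e-04 · 2.142e-06 = 1.567e-09 m³.
Inverting, life L = V_lim·H/(K·W) = 1.567e-09 · 9.256e+08 / (5.193e-03 · 27.09) = 10.31 m.

value=10.31 m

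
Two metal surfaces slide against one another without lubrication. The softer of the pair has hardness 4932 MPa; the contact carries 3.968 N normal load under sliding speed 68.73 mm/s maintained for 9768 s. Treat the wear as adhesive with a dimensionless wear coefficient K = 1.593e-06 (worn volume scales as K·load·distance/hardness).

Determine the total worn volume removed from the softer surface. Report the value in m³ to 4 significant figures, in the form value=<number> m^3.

Intermediates are shown rounded. The computation carries full float precision — one final rounding: four significant figures.
Convert: Sliding speed v = 68.73 mm/s = 0.06873 m/s. Sliding distance L = v·t = 0.06873 m/s × 9768 s = 671.4 m.
Convert: Hardness H = 4932 MPa = 4.932e+09 Pa.
SI base units throughout: W = 3.968 N, H = 4.932e+09 Pa, K = 1.593e-06.
Volume removed: V = K·W·L/H = 1.593e-06 · 3.968 · 671.4 / 4.932e+09 = 8.604e-13 m³.

value=8.604e-13 m^3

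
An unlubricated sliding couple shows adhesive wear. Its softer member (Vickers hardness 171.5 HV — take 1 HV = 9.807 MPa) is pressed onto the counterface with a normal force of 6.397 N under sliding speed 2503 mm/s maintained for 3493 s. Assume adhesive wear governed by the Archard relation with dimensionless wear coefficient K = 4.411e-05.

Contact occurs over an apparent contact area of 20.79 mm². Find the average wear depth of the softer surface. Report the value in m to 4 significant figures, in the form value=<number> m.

The intermediates appear rounded — each operation holds full float precision; a single final rounding: four significant digits.
Convert: Sliding speed v = 2503 mm/s = 2.503 m/s. Distance covered L = v·t = 2.503 m/s × 3493 s = 8743 m.
Convert: Hardness H = 171.5 HV × 9.807 MPa/HV = 1682 MPa = 1.682e+09 Pa.
Convert: Contact area A = 20.79 mm² = 2.079e-05 m².
In SI base units: W = 6.397 N, H = 1.682e+09 Pa, K = 4.411e-05.
Archard volume V = K·W·L/H = 4.411e-05 · 6.397 · 8743 / 1.682e+09 = 1.467e-09 m³.
Average depth h = V/A = 1.467e-09 / 2.079e-05 = 7.055e-05 m.

value=7.055e-05 m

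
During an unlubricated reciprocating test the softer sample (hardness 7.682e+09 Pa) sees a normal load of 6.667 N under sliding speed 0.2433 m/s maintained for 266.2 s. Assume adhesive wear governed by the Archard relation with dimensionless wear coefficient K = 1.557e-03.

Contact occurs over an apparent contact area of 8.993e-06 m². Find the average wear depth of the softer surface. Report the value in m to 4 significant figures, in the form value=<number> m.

All working math holds full precision; intermediates are printed rounded — one final rounding, at 4 significant digits.
The distance L = v·t = 0.2433 m/s × 266.2 s = 64.77 m.
As SI base values: W = 6.667 N, H = 7.682e+09 Pa, K = 1.557e-03.
The Archard volume V = K·W·L/H = 1.557e-03 · 6.667 · 64.77 / 7.682e+09 = 8.752e-11 m³.
Depth h = V/A = 8.752e-11 / 8.993e-06 = 9.732e-06 m.

value=9.732e-06 m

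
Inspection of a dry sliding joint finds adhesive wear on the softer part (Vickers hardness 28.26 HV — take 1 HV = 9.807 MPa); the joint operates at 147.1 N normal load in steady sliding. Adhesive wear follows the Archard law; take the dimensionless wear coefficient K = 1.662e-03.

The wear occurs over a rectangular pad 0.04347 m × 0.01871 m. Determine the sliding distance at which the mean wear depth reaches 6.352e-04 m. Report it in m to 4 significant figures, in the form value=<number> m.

value=585.7 m

The intermediates appear rounded; all arithmetic maintains exact precision. Rounded once at the end to 4 significant figures.
Hardness H = 28.26 HV × 9.807 MPa/HV = 277.1 MPa = 2.771e+08 Pa.
Contact area A = 0.04347 m × 0.01871 m = 8.133e-04 m².
Working in SI base units: W = 147.1 N, H = 2.771e+08 Pa, K = 1.662e-03.
At the depth limit, V_lim = h_lim·A = 6.352e-04 · 8.133e-04 = 5.166e-07 m³.
Life L = V_lim·H/(K·W) = 5.166e-07 · 2.771e+08 / (1.662e-03 · 147.1) = 585.7 m.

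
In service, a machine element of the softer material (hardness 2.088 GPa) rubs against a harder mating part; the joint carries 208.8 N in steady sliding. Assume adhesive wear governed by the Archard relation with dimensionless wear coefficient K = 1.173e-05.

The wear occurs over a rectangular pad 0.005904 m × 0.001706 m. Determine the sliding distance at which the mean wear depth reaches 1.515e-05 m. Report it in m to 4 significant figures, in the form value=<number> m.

value=130.1 m

Intermediate values are shown rounded — each operation runs at full precision. Rounded just once: 4 significant figures.
Convert: Hardness H = 2.088 GPa = 2.088e+09 Pa.
Convert: Contact area A = 0.005904 m × 0.001706 m = 1.007e-05 m².
Expressed in SI base units: W = 208.8 N, H = 2.088e+09 Pa, K = 1.173e-05.
Volume at the limit: V_lim = h_lim·A = 1.515e-05 · 1.007e-05 = 1.526e-10 m³.
Inverting, life L = V_lim·H/(K·W) = 1.526e-10 · 2.088e+09 / (1.173e-05 · 208.8) = 130.1 m.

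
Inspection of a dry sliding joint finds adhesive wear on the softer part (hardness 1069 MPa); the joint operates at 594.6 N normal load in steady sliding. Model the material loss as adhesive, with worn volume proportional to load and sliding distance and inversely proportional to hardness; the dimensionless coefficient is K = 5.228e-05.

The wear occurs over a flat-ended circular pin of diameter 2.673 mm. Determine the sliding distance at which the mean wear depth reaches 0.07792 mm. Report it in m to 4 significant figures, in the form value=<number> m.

Intermediate values are printed rounded — every step maintains full float precision; one final rounding to four significant figures.
Hardness H = 1069 MPa = 1.069e+09 Pa.
Pin diameter d = 2.673 mm = 0.002673 m. Contact area A = π·d²/4 = π·(0.002673 m)²/4 = 5.612e-06 m².
Depth limit h_lim = 0.07792 mm = 7.792e-05 m.
Restated in SI base units: W = 594.6 N, H = 1.069e+09 Pa, K = 5.228e-05.
Volume at the limit: V_lim = h_lim·A = 7.792e-05 · 5.612e-06 = 4.373e-10 m³.
So the life L = V_lim·H/(K·W) = 4.373e-10 · 1.069e+09 / (5.228e-05 · 594.6) = 15.04 m.

value=15.04 m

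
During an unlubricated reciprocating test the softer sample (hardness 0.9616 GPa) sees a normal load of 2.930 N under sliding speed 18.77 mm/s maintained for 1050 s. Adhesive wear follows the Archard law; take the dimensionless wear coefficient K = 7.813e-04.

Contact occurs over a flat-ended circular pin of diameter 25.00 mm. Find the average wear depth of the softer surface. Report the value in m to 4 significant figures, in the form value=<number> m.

value=9.558e-08 m

The intermediates appear rounded; the algebra runs at exact precision — a single final rounding, at 4 significant figures.
Convert: Sliding speed v = 18.77 mm/s = 0.01877 m/s. Path length L = v·t = 0.01877 m/s × 1050 s = 19.71 m.
Convert: Hardness H = 0.9616 GPa = 9.616e+08 Pa.
Convert: Pin diameter d = 25.00 mm = 0.02500 m. Contact area A = π·d²/4 = π·(0.02500 m)²/4 = 4.909e-04 m².
As SI base values: W = 2.930 N, H = 9.616e+08 Pa, K = 7.813e-04.
Wear volume V = K·W·L/H = 7.813e-04 · 2.930 · 19.71 / 9.616e+08 = 4.692e-11 m³.
Average depth h = V/A = 4.692e-11 / 4.909e-04 = 9.558e-08 m.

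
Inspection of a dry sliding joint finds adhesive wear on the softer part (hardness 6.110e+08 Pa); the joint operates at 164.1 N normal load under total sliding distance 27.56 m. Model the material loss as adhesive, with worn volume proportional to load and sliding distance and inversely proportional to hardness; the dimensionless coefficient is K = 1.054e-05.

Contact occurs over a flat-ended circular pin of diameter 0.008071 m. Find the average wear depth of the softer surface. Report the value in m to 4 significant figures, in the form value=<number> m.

Intermediates appear rounded; the algebra holds full precision. Rounded once at the end to four significant digits.
Contact area A = π·d²/4 = π·(0.008071 m)²/4 = 5.116e-05 m².
SI base units throughout: W = 164.1 N, H = 6.110e+08 Pa, K = 1.054e-05.
Archard volume V = K·W·L/H = 1.054e-05 · 164.1 · 27.56 / 6.110e+08 = 7.802e-11 m³.
Depth of wear h = V/A = 7.802e-11 / 5.116e-05 = 1.525e-06 m.

value=1.525e-06 m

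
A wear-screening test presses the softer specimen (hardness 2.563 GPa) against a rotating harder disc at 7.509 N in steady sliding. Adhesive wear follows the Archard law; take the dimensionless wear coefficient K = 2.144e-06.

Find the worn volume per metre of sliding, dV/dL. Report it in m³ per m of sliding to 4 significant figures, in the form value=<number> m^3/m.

Each operation holds full float precision; the intermediates are printed rounded. Rounded once at the end to 4 significant figures.
Convert: Hardness H = 2.563 GPa = 2.563e+09 Pa.
As SI base values: W = 7.509 N, H = 2.563e+09 Pa, K = 2.144e-06.
Sliding wear rate dV/dL = K·W/H (no L dependence): 2.144e-06 · 7.509 / 2.563e+09 = 6.281e-15 m³/m.

value=6.281e-15 m^3/m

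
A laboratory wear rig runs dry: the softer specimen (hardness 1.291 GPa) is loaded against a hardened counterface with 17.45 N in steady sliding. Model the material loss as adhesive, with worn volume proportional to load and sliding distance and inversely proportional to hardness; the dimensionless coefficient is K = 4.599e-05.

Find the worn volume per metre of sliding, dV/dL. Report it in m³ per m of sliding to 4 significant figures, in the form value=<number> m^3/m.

Intermediate values are displayed rounded; the computation runs at full float precision — one last rounding to four significant figures.
Convert: Hardness H = 1.291 GPa = 1.291e+09 Pa.
Expressed in SI base units: W = 17.45 N, H = 1.291e+09 Pa, K = 4.599e-05.
The wear rate dV/dL = K·W/H, so: 4.599e-05 · 17.45 / 1.291e+09 = 6.216e-13 m³/m.

value=6.216e-13 m^3/m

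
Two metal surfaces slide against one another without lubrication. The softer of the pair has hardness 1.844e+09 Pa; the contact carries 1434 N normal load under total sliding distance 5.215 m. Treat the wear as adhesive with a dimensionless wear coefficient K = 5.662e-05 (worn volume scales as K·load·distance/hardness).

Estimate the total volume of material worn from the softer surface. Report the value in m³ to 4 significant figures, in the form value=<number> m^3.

value=2.296e-10 m^3

Printed values are rounded. All arithmetic holds exact precision, and a lone final rounding, at 4 significant digits.
In SI base units: W = 1434 N, H = 1.844e+09 Pa, K = 5.662e-05.
Volume removed: V = K·W·L/H = 5.662e-05 · 1434 · 5.215 / 1.844e+09 = 2.296e-10 m³.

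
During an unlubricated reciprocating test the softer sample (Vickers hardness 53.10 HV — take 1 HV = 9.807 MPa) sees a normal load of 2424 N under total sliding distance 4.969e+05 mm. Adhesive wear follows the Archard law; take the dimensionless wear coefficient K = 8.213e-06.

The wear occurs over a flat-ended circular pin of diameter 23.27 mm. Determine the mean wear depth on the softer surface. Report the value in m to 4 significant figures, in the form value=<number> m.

value=4.467e-05 m

Intermediates are printed rounded; all arithmetic keeps exact precision, and one final rounding: four significant digits.
Convert: Sliding distance L = 4.969e+05 mm = 496.9 m.
Convert: Hardness H = 53.10 HV × 9.807 MPa/HV = 520.8 MPa = 5.208e+08 Pa.
Convert: Pin diameter d = 23.27 mm = 0.02327 m. Contact area A = π·d²/4 = π·(0.02327 m)²/4 = 4.253e-04 m².
Expressed in SI base units: W = 2424 N, H = 5.208e+08 Pa, K = 8.213e-06.
By Archard's law, V = K·W·L/H = 8.213e-06 · 2424 · 496.9 / 5.208e+08 = 1.900e-08 m³.
Wear depth h = V/A = 1.900e-08 / 4.253e-04 = 4.467e-05 m.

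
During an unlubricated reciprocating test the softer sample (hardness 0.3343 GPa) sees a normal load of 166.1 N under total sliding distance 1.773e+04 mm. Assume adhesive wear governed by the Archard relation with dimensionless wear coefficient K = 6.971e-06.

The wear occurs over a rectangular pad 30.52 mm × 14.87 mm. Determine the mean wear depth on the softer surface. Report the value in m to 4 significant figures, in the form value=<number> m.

value=1.353e-07 m

Shown intermediates are rounded. All working math holds full precision; rounded once at the end, at four significant figures.
Convert: Total distance L = 1.773e+04 mm = 17.73 m.
Convert: Hardness H = 0.3343 GPa = 3.343e+08 Pa.
Convert: Pad sides 30.52 mm × 14.87 mm = 0.03052 m × 0.01487 m. Contact area A = 0.03052 m × 0.01487 m = 4.538e-04 m².
Expressed in SI base units: W = 166.1 N, H = 3.343e+08 Pa, K = 6.971e-06.
Volume removed: V = K·W·L/H = 6.971e-06 · 166.1 · 17.73 / 3.343e+08 = 6.141e-11 m³.
Average depth h = V/A = 6.141e-11 / 4.538e-04 = 1.353e-07 m.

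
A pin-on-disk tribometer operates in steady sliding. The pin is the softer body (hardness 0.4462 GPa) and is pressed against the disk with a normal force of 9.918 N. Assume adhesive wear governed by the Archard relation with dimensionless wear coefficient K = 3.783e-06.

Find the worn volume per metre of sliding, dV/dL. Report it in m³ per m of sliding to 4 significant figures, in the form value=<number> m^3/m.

value=8.409e-14 m^3/m

Every step keeps exact precision — intermediates appear rounded; rounded once at the end, at 4 significant digits.
Convert: Hardness H = 0.4462 GPa = 4.462e+08 Pa.
SI base units throughout: W = 9.918 N, H = 4.462e+08 Pa, K = 3.783e-06.
Volumetric rate dV/dL = K·W/H (no L dependence): 3.783e-06 · 9.918 / 4.462e+08 = 8.409e-14 m³/m.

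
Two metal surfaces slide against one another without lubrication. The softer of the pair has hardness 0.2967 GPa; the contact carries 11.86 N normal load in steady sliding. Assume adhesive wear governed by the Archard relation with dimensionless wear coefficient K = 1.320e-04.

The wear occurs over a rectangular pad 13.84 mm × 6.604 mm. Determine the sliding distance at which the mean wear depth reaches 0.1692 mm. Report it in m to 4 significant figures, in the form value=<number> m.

value=2931 m

Intermediates are shown rounded. The algebra maintains full precision, and rounded once at the end: four significant figures.
Convert: Hardness H = 0.2967 GPa = 2.967e+08 Pa.
Convert: Pad sides 13.84 mm × 6.604 mm = 0.01384 m × 0.006604 m. Contact area A = 0.01384 m × 0.006604 m = 9.140e-05 m².
Convert: Depth limit h_lim = 0.1692 mm = 1.692e-04 m.
As SI base values: W = 11.86 N, H = 2.967e+08 Pa, K = 1.320e-04.
Volume at the limit: V_lim = h_lim·A = 1.692e-04 · 9.140e-05 = 1.546e-08 m³.
Inverting, life L = V_lim·H/(K·W) = 1.546e-08 · 2.967e+08 / (1.320e-04 · 11.86) = 2931 m.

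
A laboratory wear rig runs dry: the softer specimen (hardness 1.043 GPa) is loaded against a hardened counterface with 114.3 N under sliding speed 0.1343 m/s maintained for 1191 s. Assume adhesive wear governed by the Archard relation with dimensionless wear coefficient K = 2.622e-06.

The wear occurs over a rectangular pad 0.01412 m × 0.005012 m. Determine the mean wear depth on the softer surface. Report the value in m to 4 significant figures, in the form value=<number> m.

All working math keeps full float precision; intermediates appear rounded, and rounded once at the end to four significant figures.
Convert: Path length L = v·t = 0.1343 m/s × 1191 s = 160.0 m.
Convert: Hardness H = 1.043 GPa = 1.043e+09 Pa.
Convert: Contact area A = 0.01412 m × 0.005012 m = 7.077e-05 m².
In SI base units: W = 114.3 N, H = 1.043e+09 Pa, K = 2.622e-06.
Worn volume V = K·W·L/H = 2.622e-06 · 114.3 · 160.0 / 1.043e+09 = 4.596e-11 m³.
Wear depth h = V/A = 4.596e-11 / 7.077e-05 = 6.494e-07 m.

value=6.494e-07 m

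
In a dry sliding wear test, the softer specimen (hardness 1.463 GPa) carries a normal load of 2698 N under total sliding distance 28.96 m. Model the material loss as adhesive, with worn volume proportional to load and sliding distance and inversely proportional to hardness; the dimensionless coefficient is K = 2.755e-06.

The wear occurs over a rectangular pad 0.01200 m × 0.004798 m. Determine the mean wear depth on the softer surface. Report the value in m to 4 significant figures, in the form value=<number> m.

value=2.556e-06 m

All arithmetic holds full float precision — quoted intermediates are rounded — rounded just once to 4 significant digits.
Convert: Hardness H = 1.463 GPa = 1.463e+09 Pa.
Convert: Contact area A = 0.01200 m × 0.004798 m = 5.758e-05 m².
As SI base values: W = 2698 N, H = 1.463e+09 Pa, K = 2.755e-06.
By Archard's law, V = K·W·L/H = 2.755e-06 · 2698 · 28.96 / 1.463e+09 = 1.471e-10 m³.
Wear depth h = V/A = 1.471e-10 / 5.758e-05 = 2.556e-06 m.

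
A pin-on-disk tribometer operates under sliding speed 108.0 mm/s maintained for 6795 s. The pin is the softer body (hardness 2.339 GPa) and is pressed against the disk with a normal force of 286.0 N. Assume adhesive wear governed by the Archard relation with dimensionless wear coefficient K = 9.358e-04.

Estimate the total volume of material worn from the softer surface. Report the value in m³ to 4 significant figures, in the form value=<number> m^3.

value=8.397e-08 m^3

The intermediates are printed rounded; all arithmetic keeps full float precision; rounded just once, at four significant digits.
Sliding speed v = 108.0 mm/s = 0.1080 m/s. The distance L = v·t = 0.1080 m/s × 6795 s = 733.9 m.
Hardness H = 2.339 GPa = 2.339e+09 Pa.
As SI base values: W = 286.0 N, H = 2.339e+09 Pa, K = 9.358e-04.
Apply Archard: V = K·W·L/H = 9.358e-04 · 286.0 · 733.9 / 2.339e+09 = 8.397e-08 m³.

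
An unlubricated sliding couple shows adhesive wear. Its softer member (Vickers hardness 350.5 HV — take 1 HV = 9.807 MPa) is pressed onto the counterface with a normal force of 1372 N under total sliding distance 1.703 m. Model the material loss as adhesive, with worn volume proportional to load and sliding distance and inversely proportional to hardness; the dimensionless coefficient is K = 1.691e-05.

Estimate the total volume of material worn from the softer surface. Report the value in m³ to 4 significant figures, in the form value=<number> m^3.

value=1.149e-11 m^3

All working math keeps full precision, and the intermediates are displayed rounded — one last rounding: four significant figures.
Convert: Hardness H = 350.5 HV × 9.807 MPa/HV = 3437 MPa = 3.437e+09 Pa.
Working in SI base units: W = 1372 N, H = 3.437e+09 Pa, K = 1.691e-05.
By Archard's law, V = K·W·L/H = 1.691e-05 · 1372 · 1.703 / 3.437e+09 = 1.149e-11 m³.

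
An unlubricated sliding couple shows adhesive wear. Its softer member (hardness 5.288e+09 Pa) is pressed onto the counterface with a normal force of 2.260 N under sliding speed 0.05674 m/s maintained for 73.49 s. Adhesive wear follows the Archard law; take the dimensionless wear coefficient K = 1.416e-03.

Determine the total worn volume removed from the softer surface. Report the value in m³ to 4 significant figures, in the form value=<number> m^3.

value=2.523e-12 m^3

The computation carries full precision — intermediate values are shown rounded, and a lone final rounding: 4 significant digits.
Sliding distance L = v·t = 0.05674 m/s × 73.49 s = 4.170 m.
As SI base values: W = 2.260 N, H = 5.288e+09 Pa, K = 1.416e-03.
Volume removed: V = K·W·L/H = 1.416e-03 · 2.260 · 4.170 / 5.288e+09 = 2.523e-12 m³.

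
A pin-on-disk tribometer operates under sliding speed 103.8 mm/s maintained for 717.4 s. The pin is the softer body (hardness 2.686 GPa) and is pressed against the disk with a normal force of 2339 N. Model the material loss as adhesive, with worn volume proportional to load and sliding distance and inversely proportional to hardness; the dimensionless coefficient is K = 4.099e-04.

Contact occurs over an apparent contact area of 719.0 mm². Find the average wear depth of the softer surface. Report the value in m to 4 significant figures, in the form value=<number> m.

value=3.697e-05 m

Shown intermediates are rounded — every step maintains full float precision — one final rounding: 4 significant digits.
Convert: Sliding speed v = 103.8 mm/s = 0.1038 m/s. Total distance L = v·t = 0.1038 m/s × 717.4 s = 74.47 m.
Convert: Hardness H = 2.686 GPa = 2.686e+09 Pa.
Convert: Contact area A = 719.0 mm² = 7.190e-04 m².
As SI base values: W = 2339 N, H = 2.686e+09 Pa, K = 4.099e-04.
Archard relation: V = K·W·L/H = 4.099e-04 · 2339 · 74.47 / 2.686e+09 = 2.658e-08 m³.
Wear depth h = V/A = 2.658e-08 / 7.190e-04 = 3.697e-05 m.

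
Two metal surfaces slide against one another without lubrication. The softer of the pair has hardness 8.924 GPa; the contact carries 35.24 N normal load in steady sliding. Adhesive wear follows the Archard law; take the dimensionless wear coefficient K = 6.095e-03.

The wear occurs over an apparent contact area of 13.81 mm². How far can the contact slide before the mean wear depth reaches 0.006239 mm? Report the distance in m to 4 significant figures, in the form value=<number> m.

value=3.580 m

The algebra maintains full float precision. Shown intermediates are rounded, and a single final rounding to 4 significant digits.
Hardness H = 8.924 GPa = 8.924e+09 Pa.
Contact area A = 13.81 mm² = 1.381e-05 m².
Depth limit h_lim = 0.006239 mm = 6.239e-06 m.
Working in SI base units: W = 35.24 N, H = 8.924e+09 Pa, K = 6.095e-03.
Limit volume V_lim = h_lim·A = 6.239e-06 · 1.381e-05 = 8.616e-11 m³.
Sliding life L = V_lim·H/(K·W) = 8.616e-11 · 8.924e+09 / (6.095e-03 · 35.24) = 3.580 m.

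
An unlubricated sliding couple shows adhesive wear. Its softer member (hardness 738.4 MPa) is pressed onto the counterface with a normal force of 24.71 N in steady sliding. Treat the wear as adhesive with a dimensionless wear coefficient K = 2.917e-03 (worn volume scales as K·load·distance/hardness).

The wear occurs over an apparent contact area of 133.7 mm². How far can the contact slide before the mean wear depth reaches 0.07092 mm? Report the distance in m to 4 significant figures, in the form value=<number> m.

value=97.14 m

The intermediates are printed rounded; the computation maintains full precision — one final rounding: four significant figures.
Hardness H = 738.4 MPa = 7.384e+08 Pa.
Contact area A = 133.7 mm² = 1.337e-04 m².
Depth limit h_lim = 0.07092 mm = 7.092e-05 m.
In SI base units, W = 24.71 N, H = 7.384e+08 Pa, K = 2.917e-03.
Limit volume V_lim = h_lim·A = 7.092e-05 · 1.337e-04 = 9.482e-09 m³.
Thus life L = V_lim·H/(K·W) = 9.482e-09 · 7.384e+08 / (2.917e-03 · 24.71) = 97.14 m.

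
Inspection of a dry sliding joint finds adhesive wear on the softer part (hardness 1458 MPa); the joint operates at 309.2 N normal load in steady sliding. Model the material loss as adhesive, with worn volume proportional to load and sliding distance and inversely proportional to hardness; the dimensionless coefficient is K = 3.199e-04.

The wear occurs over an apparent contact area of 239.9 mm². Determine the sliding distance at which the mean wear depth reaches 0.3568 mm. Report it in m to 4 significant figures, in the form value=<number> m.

Printed values are rounded — all arithmetic maintains full precision — a single final rounding to four significant figures.
Hardness H = 1458 MPa = 1.458e+09 Pa.
Contact area A = 239.9 mm² = 2.399e-04 m².
Depth limit h_lim = 0.3568 mm = 3.568e-04 m.
Collected in SI base units: W = 309.2 N, H = 1.458e+09 Pa, K = 3.199e-04.
Allowed volume V_lim = h_lim·A = 3.568e-04 · 2.399e-04 = 8.560e-08 m³.
Sliding life L = V_lim·H/(K·W) = 8.560e-08 · 1.458e+09 / (3.199e-04 · 309.2) = 1262 m.

value=1262 m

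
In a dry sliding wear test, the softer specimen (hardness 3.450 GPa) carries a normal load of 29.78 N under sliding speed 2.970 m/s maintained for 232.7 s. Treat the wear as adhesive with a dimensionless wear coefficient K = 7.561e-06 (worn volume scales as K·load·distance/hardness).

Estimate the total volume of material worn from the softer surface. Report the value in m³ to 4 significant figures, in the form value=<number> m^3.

The computation carries exact precision — intermediates appear rounded, and a single final rounding to four significant digits.
Distance L = v·t = 2.970 m/s × 232.7 s = 691.1 m.
Hardness H = 3.450 GPa = 3.450e+09 Pa.
Collected in SI base units: W = 29.78 N, H = 3.450e+09 Pa, K = 7.561e-06.
Volume removed: V = K·W·L/H = 7.561e-06 · 29.78 · 691.1 / 3.450e+09 = 4.511e-11 m³.

value=4.511e-11 m^3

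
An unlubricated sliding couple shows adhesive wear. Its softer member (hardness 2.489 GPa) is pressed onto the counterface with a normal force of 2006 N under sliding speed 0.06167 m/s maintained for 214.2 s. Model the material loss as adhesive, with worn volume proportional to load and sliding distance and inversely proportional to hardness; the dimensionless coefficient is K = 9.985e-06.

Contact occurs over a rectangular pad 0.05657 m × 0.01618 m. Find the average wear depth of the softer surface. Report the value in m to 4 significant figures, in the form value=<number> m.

value=1.161e-07 m

The intermediates are printed rounded, and every step keeps full float precision, and one final rounding to 4 significant figures.
Distance covered L = v·t = 0.06167 m/s × 214.2 s = 13.21 m.
Hardness H = 2.489 GPa = 2.489e+09 Pa.
Contact area A = 0.05657 m × 0.01618 m = 9.153e-04 m².
Working in SI base units: W = 2006 N, H = 2.489e+09 Pa, K = 9.985e-06.
Apply Archard: V = K·W·L/H = 9.985e-06 · 2006 · 13.21 / 2.489e+09 = 1.063e-10 m³.
Depth of wear h = V/A = 1.063e-10 / 9.153e-04 = 1.161e-07 m.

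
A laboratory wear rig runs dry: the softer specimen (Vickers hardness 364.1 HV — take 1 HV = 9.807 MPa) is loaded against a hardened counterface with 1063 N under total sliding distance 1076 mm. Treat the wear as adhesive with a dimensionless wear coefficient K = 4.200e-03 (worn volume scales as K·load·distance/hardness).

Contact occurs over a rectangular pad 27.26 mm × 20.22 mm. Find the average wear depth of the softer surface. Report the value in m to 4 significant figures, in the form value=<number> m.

The intermediates appear rounded — each operation carries full float precision, and rounded just once, at 4 significant digits.
Distance covered L = 1076 mm = 1.076 m.
Hardness H = 364.1 HV × 9.807 MPa/HV = 3571 MPa = 3.571e+09 Pa.
Pad sides 27.26 mm × 20.22 mm = 0.02726 m × 0.02022 m. Contact area A = 0.02726 m × 0.02022 m = 5.512e-04 m².
In SI base units: W = 1063 N, H = 3.571e+09 Pa, K = 4.200e-03.
Worn volume V = K·W·L/H = 4.200e-03 · 1063 · 1.076 / 3.571e+09 = 1.345e-09 m³.
Average depth h = V/A = 1.345e-09 / 5.512e-04 = 2.441e-06 m.

value=2.441e-06 m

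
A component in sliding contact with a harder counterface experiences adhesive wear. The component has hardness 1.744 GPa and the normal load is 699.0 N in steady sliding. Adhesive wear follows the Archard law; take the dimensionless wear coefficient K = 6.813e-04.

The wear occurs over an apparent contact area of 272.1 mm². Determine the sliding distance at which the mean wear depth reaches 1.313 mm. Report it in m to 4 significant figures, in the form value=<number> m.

value=1308 m

The algebra holds exact precision; the intermediates are shown rounded, and one last rounding to four significant digits.
Hardness H = 1.744 GPa = 1.744e+09 Pa.
Contact area A = 272.1 mm² = 2.721e-04 m².
Depth limit h_lim = 1.313 mm = 0.001313 m.
SI base units throughout: W = 699.0 N, H = 1.744e+09 Pa, K = 6.813e-04.
Wearable volume V_lim = h_lim·A = 0.001313 · 2.721e-04 = 3.573e-07 m³.
So the life L = V_lim·H/(K·W) = 3.573e-07 · 1.744e+09 / (6.813e-04 · 699.0) = 1308 m.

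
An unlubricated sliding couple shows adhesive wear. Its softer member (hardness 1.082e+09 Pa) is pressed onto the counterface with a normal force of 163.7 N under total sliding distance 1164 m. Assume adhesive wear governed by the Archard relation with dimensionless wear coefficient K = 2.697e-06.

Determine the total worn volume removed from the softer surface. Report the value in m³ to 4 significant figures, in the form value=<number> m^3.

value=4.750e-10 m^3

Every step maintains full precision. The intermediates are displayed rounded, and rounded once at the end, at 4 significant figures.
Restated in SI base units: W = 163.7 N, H = 1.082e+09 Pa, K = 2.697e-06.
Archard volume V = K·W·L/H = 2.697e-06 · 163.7 · 1164 / 1.082e+09 = 4.750e-10 m³.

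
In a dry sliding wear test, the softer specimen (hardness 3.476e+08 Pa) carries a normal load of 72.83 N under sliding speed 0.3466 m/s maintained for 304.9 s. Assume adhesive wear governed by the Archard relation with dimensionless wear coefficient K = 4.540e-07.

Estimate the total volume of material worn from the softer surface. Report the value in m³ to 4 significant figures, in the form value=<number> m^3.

The algebra maintains exact precision. Intermediate values appear rounded — a lone final rounding, at 4 significant digits.
Path length L = v·t = 0.3466 m/s × 304.9 s = 105.7 m.
Restated in SI base units: W = 72.83 N, H = 3.476e+08 Pa, K = 4.540e-07.
Apply Archard: V = K·W·L/H = 4.540e-07 · 72.83 · 105.7 / 3.476e+08 = 1.005e-11 m³.

value=1.005e-11 m^3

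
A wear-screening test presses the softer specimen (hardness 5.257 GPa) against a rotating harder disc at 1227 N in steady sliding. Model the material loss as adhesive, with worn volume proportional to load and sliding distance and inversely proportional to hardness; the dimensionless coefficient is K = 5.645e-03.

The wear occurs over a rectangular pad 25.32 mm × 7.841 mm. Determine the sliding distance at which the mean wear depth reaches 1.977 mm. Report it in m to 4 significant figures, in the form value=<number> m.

Every step keeps full float precision. Shown intermediates are rounded — a single final rounding: 4 significant digits.
Convert: Hardness H = 5.257 GPa = 5.257e+09 Pa.
Convert: Pad sides 25.32 mm × 7.841 mm = 0.02532 m × 0.007841 m. Contact area A = 0.02532 m × 0.007841 m = 1.985e-04 m².
Convert: Depth limit h_lim = 1.977 mm = 0.001977 m.
Collected in SI base units: W = 1227 N, H = 5.257e+09 Pa, K = 5.645e-03.
At the depth limit, V_lim = h_lim·A = 0.001977 · 1.985e-04 = 3.925e-07 m³.
Sliding life L = V_lim·H/(K·W) = 3.925e-07 · 5.257e+09 / (5.645e-03 · 1227) = 297.9 m.

value=297.9 m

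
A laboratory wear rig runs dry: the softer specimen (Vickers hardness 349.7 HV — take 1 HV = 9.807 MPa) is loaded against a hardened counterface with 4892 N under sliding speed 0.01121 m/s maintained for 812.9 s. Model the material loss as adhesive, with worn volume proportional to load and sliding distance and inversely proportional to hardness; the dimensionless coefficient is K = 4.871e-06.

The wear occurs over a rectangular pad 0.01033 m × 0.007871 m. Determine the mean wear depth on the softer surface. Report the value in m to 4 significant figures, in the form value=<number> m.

Intermediate values appear rounded. Each operation holds exact precision; rounded once at the end to 4 significant digits.
Convert: Distance covered L = v·t = 0.01121 m/s × 812.9 s = 9.113 m.
Convert: Hardness H = 349.7 HV × 9.807 MPa/HV = 3430 MPa = 3.430e+09 Pa.
Convert: Contact area A = 0.01033 m × 0.007871 m = 8.131e-05 m².
Expressed in SI base units: W = 4892 N, H = 3.430e+09 Pa, K = 4.871e-06.
Volume removed: V = K·W·L/H = 4.871e-06 · 4892 · 9.113 / 3.430e+09 = 6.332e-11 m³.
Mean wear depth h = V/A = 6.332e-11 / 8.131e-05 = 7.787e-07 m.

value=7.787e-07 m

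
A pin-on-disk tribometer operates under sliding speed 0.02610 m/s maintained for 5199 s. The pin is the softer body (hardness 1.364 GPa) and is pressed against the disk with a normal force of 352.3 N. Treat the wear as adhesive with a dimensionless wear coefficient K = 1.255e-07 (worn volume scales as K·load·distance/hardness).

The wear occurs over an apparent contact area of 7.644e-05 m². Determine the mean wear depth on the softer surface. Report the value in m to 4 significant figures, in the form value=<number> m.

The computation carries full precision, and intermediates are shown rounded. Rounded just once to 4 significant digits.
Convert: Path length L = v·t = 0.02610 m/s × 5199 s = 135.7 m.
Convert: Hardness H = 1.364 GPa = 1.364e+09 Pa.
In SI base units: W = 352.3 N, H = 1.364e+09 Pa, K = 1.255e-07.
Volume removed: V = K·W·L/H = 1.255e-07 · 352.3 · 135.7 / 1.364e+09 = 4.398e-12 m³.
Average depth h = V/A = 4.398e-12 / 7.644e-05 = 5.754e-08 m.

value=5.754e-08 m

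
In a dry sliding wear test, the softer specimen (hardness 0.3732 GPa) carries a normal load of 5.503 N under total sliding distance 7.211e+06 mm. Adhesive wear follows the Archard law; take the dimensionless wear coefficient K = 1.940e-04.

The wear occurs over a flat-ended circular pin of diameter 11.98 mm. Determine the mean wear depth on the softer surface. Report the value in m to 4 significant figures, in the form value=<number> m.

value=1.830e-04 m

All arithmetic runs at full precision; intermediates are displayed rounded — rounded just once to 4 significant digits.
The distance L = 7.211e+06 mm = 7211 m.
Hardness H = 0.3732 GPa = 3.732e+08 Pa.
Pin diameter d = 11.98 mm = 0.01198 m. Contact area A = π·d²/4 = π·(0.01198 m)²/4 = 1.127e-04 m².
SI base units throughout: W = 5.503 N, H = 3.732e+08 Pa, K = 1.940e-04.
Apply Archard: V = K·W·L/H = 1.940e-04 · 5.503 · 7211 / 3.732e+08 = 2.063e-08 m³.
Depth h = V/A = 2.063e-08 / 1.127e-04 = 1.830e-04 m.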